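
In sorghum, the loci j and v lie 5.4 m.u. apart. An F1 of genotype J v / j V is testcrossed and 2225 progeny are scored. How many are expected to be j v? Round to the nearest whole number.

A map distance of 5.4 m.u. corresponds to a recombination frequency of 0.054.
The F1 is J v / j V, so j v is a recombinant gamete class with expected frequency r/2 = 0.054/2 = 0.0270.
Expected number = 0.0270 × 2225 = 60.08 ≈ 60.

60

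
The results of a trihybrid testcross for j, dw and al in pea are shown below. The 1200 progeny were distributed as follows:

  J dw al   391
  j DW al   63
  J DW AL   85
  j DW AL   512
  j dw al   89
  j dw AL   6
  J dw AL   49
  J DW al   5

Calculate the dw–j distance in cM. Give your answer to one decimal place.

15.4 cM

The two most frequent reciprocal classes, J dw al and j DW AL, are the parental types, so the F1 was J dw al / j DW AL.
The two rarest classes, J DW al and j dw AL, are the double crossovers. Comparing them with the parentals, only the dw allele has switched, so dw is the middle locus and the order is j – dw – al.
Crossovers in the j–dw interval produce the single-crossover classes j dw al and J DW AL (89 + 85 = 174) plus the double crossovers (11).
RF(j–dw) = (174 + 11) / 1200 = 185/1200 = 0.1542 → 15.4 cM.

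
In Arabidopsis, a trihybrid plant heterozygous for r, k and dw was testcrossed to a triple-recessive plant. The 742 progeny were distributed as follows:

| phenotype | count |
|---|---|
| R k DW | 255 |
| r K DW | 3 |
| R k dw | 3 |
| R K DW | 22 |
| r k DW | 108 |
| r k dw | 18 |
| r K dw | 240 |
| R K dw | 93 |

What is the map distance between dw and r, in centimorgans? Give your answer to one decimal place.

The two most frequent reciprocal classes, r K dw and R k DW, are the parental types, so the F1 was r K dw / R k DW.
The two rarest classes, r K DW and R k dw, are the double crossovers. Comparing them with the parentals, only the dw allele has switched, so dw is the middle locus and the order is k – dw – r.
Crossovers in the dw–r interval produce the single-crossover classes R K dw and r k DW (93 + 108 = 201) plus the double crossovers (6).
RF(dw–r) = (201 + 6) / 742 = 207/742 = 0.2790 → 27.9 centimorgans.

27.9 centimorgans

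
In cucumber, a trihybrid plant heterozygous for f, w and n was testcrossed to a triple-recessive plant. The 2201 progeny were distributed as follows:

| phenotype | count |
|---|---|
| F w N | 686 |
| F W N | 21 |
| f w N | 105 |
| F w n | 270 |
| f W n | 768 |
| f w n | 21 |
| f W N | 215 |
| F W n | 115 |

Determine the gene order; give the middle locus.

The two most frequent reciprocal classes, F w N and f W n, are the parental types, so the F1 was F w N / f W n.
The two rarest classes, F W N and f w n, are the double crossovers. Comparing them with the parentals, only the w allele has switched, so w is the middle locus and the order is f – w – n.

w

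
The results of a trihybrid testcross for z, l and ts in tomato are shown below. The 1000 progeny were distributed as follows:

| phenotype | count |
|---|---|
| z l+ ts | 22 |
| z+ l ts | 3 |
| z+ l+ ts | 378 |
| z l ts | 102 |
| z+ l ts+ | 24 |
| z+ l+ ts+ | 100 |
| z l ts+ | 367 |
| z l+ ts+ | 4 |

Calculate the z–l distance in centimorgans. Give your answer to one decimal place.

5.3 centimorgans

The two most frequent reciprocal classes, z+ l+ ts and z l ts+, are the parental types, so the F1 was z+ l+ ts / z l ts+.
The two rarest classes, z+ l ts and z l+ ts+, are the double crossovers. Comparing them with the parentals, only the l allele has switched, so l is the middle locus and the order is z – l – ts.
Crossovers in the z–l interval produce the single-crossover classes z l+ ts and z+ l ts+ (22 + 24 = 46) plus the double crossovers (7).
RF(z–l) = (46 + 7) / 1000 = 53/1000 = 0.0530 → 5.3 centimorgans.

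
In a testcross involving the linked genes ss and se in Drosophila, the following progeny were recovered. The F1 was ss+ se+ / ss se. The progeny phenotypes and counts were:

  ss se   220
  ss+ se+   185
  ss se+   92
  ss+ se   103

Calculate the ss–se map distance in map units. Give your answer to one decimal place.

32.5 map units

The recombinant classes are ss+ se and ss se+: 103 + 92 = 195.
Recombination frequency = 195/600 = 0.3250 ≈ 32.5%, i.e. 32.5 map units.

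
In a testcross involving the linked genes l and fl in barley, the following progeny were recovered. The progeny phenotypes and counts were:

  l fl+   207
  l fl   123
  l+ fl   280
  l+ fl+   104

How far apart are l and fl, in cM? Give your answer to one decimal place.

The two most frequent classes, l+ fl (280) and l fl+ (207), are the parental types, so the F1 was l+ fl / l fl+.
The recombinant classes are l+ fl+ and l fl: 104 + 123 = 227.
Recombination frequency = 227/714 = 0.3179 ≈ 31.8%, i.e. 31.8 cM.

31.8 cM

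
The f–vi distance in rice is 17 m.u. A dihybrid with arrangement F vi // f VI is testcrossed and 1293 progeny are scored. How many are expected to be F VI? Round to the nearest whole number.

110

A map distance of 17 m.u. corresponds to a recombination frequency of 0.170.
The F1 is F vi / f VI, so F VI is a recombinant gamete class with expected frequency r/2 = 0.170/2 = 0.0850.
Expected number = 0.0850 × 1293 = 109.91 ≈ 110.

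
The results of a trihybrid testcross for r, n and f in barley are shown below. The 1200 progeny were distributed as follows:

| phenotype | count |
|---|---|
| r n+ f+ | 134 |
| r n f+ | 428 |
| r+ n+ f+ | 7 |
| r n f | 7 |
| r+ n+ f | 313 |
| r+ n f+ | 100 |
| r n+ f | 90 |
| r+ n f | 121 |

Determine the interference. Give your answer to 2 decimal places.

0.69

The two most frequent reciprocal classes, r+ n+ f and r n f+, are the parental types, so the F1 was r+ n+ f / r n f+.
The two rarest classes, r+ n+ f+ and r n f, are the double crossovers. Comparing them with the parentals, only the f allele has switched, so f is the middle locus and the order is r – f – n.
r–f: (190 + 14)/1200 = 0.1700; f–n: (255 + 14)/1200 = 0.2242.
Expected DCO frequency = 0.1700 × 0.2242 ≈ 0.03811; observed = 14/1200 ≈ 0.01167.
Coefficient of coincidence = 0.01167/0.03811 ≈ 0.31; interference = 1 − 0.31 = 0.69.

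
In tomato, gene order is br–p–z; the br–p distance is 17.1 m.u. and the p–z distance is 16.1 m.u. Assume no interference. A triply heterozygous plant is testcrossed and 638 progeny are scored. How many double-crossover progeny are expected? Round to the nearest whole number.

18

Map distances give recombination frequencies of 0.171 and 0.161 for the two intervals.
With no interference, expected double-crossover frequency = 0.171 × 0.161 = 0.02753.
Expected number = 0.02753 × 638 = 17.56 ≈ 18.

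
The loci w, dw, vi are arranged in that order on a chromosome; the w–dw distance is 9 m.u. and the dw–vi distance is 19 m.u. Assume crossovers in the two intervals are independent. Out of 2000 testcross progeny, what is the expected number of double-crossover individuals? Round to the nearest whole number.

Map distances give recombination frequencies of 0.090 and 0.190 for the two intervals.
With no interference, expected double-crossover frequency = 0.090 × 0.190 = 0.01710.
Expected number = 0.01710 × 2000 = 34.20 ≈ 34.

34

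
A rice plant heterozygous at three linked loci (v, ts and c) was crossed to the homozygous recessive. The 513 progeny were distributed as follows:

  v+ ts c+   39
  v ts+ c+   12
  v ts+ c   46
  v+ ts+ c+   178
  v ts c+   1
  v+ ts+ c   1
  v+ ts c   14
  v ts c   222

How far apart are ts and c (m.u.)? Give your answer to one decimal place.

The two most frequent reciprocal classes, v+ ts+ c+ and v ts c, are the parental types, so the F1 was v+ ts+ c+ / v ts c.
The two rarest classes, v+ ts+ c and v ts c+, are the double crossovers. Comparing them with the parentals, only the c allele has switched, so c is the middle locus and the order is ts – c – v.
Crossovers in the ts–c interval produce the single-crossover classes v+ ts c+ and v ts+ c (39 + 46 = 85) plus the double crossovers (2).
RF(ts–c) = (85 + 2) / 513 = 87/513 = 0.1696 → 17.0 m.u.

17.0 m.u.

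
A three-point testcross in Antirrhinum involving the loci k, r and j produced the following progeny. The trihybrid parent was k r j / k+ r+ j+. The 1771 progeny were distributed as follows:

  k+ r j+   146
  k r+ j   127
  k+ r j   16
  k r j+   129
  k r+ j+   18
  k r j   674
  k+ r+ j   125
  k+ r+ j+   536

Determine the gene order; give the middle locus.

k

The two rarest classes, k+ r j and k r+ j+, are the double crossovers. Comparing them with the parentals, only the k allele has switched, so k is the middle locus and the order is r – k – j.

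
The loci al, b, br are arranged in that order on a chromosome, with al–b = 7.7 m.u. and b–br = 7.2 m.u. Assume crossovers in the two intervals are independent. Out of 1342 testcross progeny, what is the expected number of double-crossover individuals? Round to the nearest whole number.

7

Map distances give recombination frequencies of 0.077 and 0.072 for the two intervals.
With no interference, expected double-crossover frequency = 0.077 × 0.072 = 0.00554.
Expected number = 0.00554 × 1342 = 7.44 ≈ 7.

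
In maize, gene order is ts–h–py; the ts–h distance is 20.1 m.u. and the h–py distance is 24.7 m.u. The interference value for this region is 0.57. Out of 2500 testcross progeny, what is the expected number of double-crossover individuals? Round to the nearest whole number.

Map distances give recombination frequencies of 0.201 and 0.247 for the two intervals.
With interference 0.57 (so coincidence = 0.43), expected double-crossover frequency = 0.201 × 0.247 × 0.43 = 0.02135.
Expected number = 0.02135 × 2500 = 53.37 ≈ 53.

53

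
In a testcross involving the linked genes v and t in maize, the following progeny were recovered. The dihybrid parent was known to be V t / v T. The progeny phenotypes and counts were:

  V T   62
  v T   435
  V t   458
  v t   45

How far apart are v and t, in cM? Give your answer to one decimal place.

10.7 cM

The recombinant classes are V T and v t: 62 + 45 = 107.
Recombination frequency = 107/1000 = 0.1070 ≈ 10.7%, i.e. 10.7 cM.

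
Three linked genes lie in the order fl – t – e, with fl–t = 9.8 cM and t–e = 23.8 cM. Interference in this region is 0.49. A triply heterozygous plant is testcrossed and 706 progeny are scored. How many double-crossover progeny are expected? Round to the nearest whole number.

Map distances give recombination frequencies of 0.098 and 0.238 for the two intervals.
With interference 0.49 (so coincidence = 0.51), expected double-crossover frequency = 0.098 × 0.238 × 0.51 = 0.01190.
Expected number = 0.01190 × 706 = 8.40 ≈ 8.

8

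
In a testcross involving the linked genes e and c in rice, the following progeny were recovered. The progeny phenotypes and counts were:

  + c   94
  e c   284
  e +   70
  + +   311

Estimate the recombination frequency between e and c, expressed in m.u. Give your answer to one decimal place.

21.6 m.u.

The two most frequent classes, + + (311) and e c (284), are the parental types, so the F1 was + + / e c.
The recombinant classes are + c and e +: 94 + 70 = 164.
Recombination frequency = 164/759 = 0.2161 ≈ 21.6%, i.e. 21.6 m.u.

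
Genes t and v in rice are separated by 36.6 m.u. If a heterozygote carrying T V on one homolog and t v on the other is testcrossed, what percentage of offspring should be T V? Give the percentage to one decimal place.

31.7%

A map distance of 36.6 m.u. corresponds to a recombination frequency of 0.366.
The F1 is T V / t v, so T V is a parental gamete class with expected frequency (1 − r)/2 = 0.634/2 = 0.3170.
That is 0.3170 = 31.7% of the progeny.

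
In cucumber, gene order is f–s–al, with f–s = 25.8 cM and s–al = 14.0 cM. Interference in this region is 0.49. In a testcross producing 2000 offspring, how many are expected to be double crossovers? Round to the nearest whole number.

37

Map distances give recombination frequencies of 0.258 and 0.140 for the two intervals.
With interference 0.49 (so coincidence = 0.51), expected double-crossover frequency = 0.258 × 0.140 × 0.51 = 0.01842.
Expected number = 0.01842 × 2000 = 36.84 ≈ 37.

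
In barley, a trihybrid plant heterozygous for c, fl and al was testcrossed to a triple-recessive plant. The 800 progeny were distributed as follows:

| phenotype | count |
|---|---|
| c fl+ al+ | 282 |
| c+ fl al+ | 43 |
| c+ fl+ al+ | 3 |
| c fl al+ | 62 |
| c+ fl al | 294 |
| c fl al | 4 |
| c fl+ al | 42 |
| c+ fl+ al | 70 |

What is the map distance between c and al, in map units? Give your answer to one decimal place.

The two most frequent reciprocal classes, c+ fl al and c fl+ al+, are the parental types, so the F1 was c+ fl al / c fl+ al+.
The two rarest classes, c fl al and c+ fl+ al+, are the double crossovers. Comparing them with the parentals, only the c allele has switched, so c is the middle locus and the order is al – c – fl.
Crossovers in the al–c interval produce the single-crossover classes c+ fl al+ and c fl+ al (43 + 42 = 85) plus the double crossovers (7).
RF(al–c) = (85 + 7) / 800 = 92/800 = 0.1150 → 11.5 map units.

11.5 map units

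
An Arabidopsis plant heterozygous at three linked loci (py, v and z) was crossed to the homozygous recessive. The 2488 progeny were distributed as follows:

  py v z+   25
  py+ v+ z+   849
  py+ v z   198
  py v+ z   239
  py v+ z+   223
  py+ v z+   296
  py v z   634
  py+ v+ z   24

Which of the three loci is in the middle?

The two most frequent reciprocal classes, py v z and py+ v+ z+, are the parental types, so the F1 was py v z / py+ v+ z+.
The two rarest classes, py v z+ and py+ v+ z, are the double crossovers. Comparing them with the parentals, only the z allele has switched, so z is the middle locus and the order is v – z – py.

z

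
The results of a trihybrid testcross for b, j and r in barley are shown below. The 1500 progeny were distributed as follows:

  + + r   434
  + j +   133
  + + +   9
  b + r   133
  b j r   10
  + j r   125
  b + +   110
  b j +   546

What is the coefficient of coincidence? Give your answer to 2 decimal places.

0.39

The two most frequent reciprocal classes, b j + and + + r, are the parental types, so the F1 was b j + / + + r.
The two rarest classes, b j r and + + +, are the double crossovers. Comparing them with the parentals, only the r allele has switched, so r is the middle locus and the order is b – r – j.
b–r: (266 + 19)/1500 = 0.1900; r–j: (235 + 19)/1500 = 0.1693.
Expected DCO frequency = 0.1900 × 0.1693 ≈ 0.03217; observed = 19/1500 ≈ 0.01267.
Coefficient of coincidence = 0.01267/0.03217 ≈ 0.39.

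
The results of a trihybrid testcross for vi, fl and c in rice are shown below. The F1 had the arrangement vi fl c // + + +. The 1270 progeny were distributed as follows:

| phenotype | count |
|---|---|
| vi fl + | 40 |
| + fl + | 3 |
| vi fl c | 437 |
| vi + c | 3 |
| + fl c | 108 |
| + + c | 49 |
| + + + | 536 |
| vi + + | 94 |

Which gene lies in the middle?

The two rarest classes, vi + c and + fl +, are the double crossovers. Comparing them with the parentals, only the fl allele has switched, so fl is the middle locus and the order is vi – fl – c.

fl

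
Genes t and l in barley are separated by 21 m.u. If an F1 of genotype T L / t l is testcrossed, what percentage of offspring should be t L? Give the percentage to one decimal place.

A map distance of 21 m.u. corresponds to a recombination frequency of 0.210.
The F1 is T L / t l, so t L is a recombinant gamete class with expected frequency r/2 = 0.210/2 = 0.1050.
That is 0.1050 = 10.5% of the progeny.

10.5%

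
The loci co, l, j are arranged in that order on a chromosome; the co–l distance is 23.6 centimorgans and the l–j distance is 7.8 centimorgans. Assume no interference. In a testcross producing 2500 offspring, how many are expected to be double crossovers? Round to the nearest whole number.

Map distances give recombination frequencies of 0.236 and 0.078 for the two intervals.
With no interference, expected double-crossover frequency = 0.236 × 0.078 = 0.01841.
Expected number = 0.01841 × 2500 = 46.02 ≈ 46.

46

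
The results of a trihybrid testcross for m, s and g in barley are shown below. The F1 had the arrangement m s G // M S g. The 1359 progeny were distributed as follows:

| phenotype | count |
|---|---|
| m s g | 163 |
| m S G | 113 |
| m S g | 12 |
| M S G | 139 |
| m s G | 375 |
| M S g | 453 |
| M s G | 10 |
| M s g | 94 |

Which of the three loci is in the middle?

The two rarest classes, M s G and m S g, are the double crossovers. Comparing them with the parentals, only the m allele has switched, so m is the middle locus and the order is s – m – g.

m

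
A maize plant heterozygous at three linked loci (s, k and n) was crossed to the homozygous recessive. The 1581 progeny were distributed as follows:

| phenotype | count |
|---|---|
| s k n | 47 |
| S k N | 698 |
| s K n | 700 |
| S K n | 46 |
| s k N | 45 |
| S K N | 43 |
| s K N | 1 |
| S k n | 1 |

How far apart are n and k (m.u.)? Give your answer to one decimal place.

5.8 m.u.

The two most frequent reciprocal classes, S k N and s K n, are the parental types, so the F1 was S k N / s K n.
The two rarest classes, S k n and s K N, are the double crossovers. Comparing them with the parentals, only the n allele has switched, so n is the middle locus and the order is k – n – s.
Crossovers in the k–n interval produce the single-crossover classes S K N and s k n (43 + 47 = 90) plus the double crossovers (2).
RF(k–n) = (90 + 2) / 1581 = 92/1581 = 0.0582 → 5.8 m.u.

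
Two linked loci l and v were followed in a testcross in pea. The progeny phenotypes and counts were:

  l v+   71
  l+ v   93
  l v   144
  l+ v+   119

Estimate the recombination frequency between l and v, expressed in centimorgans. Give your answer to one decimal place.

38.4 centimorgans

The two most frequent classes, l+ v+ (119) and l v (144), are the parental types, so the F1 was l+ v+ / l v.
The recombinant classes are l+ v and l v+: 93 + 71 = 164.
Recombination frequency = 164/427 = 0.3841 ≈ 38.4%, i.e. 38.4 centimorgans.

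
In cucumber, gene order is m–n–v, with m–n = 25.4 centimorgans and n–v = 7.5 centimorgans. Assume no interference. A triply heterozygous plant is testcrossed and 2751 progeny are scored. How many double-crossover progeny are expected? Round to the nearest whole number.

52

Map distances give recombination frequencies of 0.254 and 0.075 for the two intervals.
With no interference, expected double-crossover frequency = 0.254 × 0.075 = 0.01905.
Expected number = 0.01905 × 2751 = 52.41 ≈ 52.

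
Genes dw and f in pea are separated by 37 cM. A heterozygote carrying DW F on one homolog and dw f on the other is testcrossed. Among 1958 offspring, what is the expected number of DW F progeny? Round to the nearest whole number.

617

A map distance of 37 cM corresponds to a recombination frequency of 0.370.
The F1 is DW F / dw f, so DW F is a parental gamete class with expected frequency (1 − r)/2 = 0.630/2 = 0.3150.
Expected number = 0.3150 × 1958 = 616.77 ≈ 617.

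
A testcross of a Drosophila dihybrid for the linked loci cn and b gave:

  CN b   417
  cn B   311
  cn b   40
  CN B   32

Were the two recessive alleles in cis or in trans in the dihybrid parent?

trans

The two most frequent classes are CN b (417) and cn B (311); these are the parental (non-recombinant) types.
So the F1 carried CN b on one chromosome and cn B on the other — the recessive alleles are on opposite chromosomes (trans / repulsion).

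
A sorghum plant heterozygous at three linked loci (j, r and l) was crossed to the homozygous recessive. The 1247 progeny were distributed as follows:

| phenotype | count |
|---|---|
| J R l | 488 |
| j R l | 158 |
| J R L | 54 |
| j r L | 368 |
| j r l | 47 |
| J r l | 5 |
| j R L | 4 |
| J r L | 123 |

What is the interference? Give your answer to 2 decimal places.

The two most frequent reciprocal classes, J R l and j r L, are the parental types, so the F1 was J R l / j r L.
The two rarest classes, J r l and j R L, are the double crossovers. Comparing them with the parentals, only the r allele has switched, so r is the middle locus and the order is l – r – j.
l–r: (101 + 9)/1247 = 0.0882; r–j: (281 + 9)/1247 = 0.2326.
Expected DCO frequency = 0.0882 × 0.2326 ≈ 0.02052; observed = 9/1247 ≈ 0.00722.
Coefficient of coincidence = 0.00722/0.02052 ≈ 0.35; interference = 1 − 0.35 = 0.65.

0.65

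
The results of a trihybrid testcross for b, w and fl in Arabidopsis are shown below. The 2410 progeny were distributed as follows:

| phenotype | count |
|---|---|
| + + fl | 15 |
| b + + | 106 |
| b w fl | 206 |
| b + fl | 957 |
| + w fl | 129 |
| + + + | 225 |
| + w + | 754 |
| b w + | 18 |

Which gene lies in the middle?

b

The two most frequent reciprocal classes, + w + and b + fl, are the parental types, so the F1 was + w + / b + fl.
The two rarest classes, b w + and + + fl, are the double crossovers. Comparing them with the parentals, only the b allele has switched, so b is the middle locus and the order is w – b – fl.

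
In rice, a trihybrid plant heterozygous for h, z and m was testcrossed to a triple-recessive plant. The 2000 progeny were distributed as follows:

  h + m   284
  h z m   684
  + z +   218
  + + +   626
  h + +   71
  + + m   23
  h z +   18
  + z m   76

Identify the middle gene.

The two most frequent reciprocal classes, h z m and + + +, are the parental types, so the F1 was h z m / + + +.
The two rarest classes, h z + and + + m, are the double crossovers. Comparing them with the parentals, only the m allele has switched, so m is the middle locus and the order is h – m – z.

m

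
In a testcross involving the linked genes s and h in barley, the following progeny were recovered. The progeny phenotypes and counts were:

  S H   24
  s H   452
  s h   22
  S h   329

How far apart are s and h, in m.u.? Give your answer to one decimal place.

5.6 m.u.

The two most frequent classes, S h (329) and s H (452), are the parental types, so the F1 was S h / s H.
The recombinant classes are S H and s h: 24 + 22 = 46.
Recombination frequency = 46/827 = 0.0556 ≈ 5.6%, i.e. 5.6 m.u.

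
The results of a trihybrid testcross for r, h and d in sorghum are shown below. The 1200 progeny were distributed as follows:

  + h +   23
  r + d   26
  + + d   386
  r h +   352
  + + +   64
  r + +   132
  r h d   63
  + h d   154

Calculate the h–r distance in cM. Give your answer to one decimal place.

27.9 cM

The two most frequent reciprocal classes, + + d and r h +, are the parental types, so the F1 was + + d / r h +.
The two rarest classes, r + d and + h +, are the double crossovers. Comparing them with the parentals, only the r allele has switched, so r is the middle locus and the order is d – r – h.
Crossovers in the r–h interval produce the single-crossover classes + h d and r + + (154 + 132 = 286) plus the double crossovers (49).
RF(r–h) = (286 + 49) / 1200 = 335/1200 = 0.2792 → 27.9 cM.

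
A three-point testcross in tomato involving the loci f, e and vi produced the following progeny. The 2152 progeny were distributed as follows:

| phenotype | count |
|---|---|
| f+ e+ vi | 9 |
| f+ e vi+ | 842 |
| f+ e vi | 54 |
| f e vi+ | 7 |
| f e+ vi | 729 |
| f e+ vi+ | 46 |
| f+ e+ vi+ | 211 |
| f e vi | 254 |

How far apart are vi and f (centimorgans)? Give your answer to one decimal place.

The two most frequent reciprocal classes, f+ e vi+ and f e+ vi, are the parental types, so the F1 was f+ e vi+ / f e+ vi.
The two rarest classes, f e vi+ and f+ e+ vi, are the double crossovers. Comparing them with the parentals, only the f allele has switched, so f is the middle locus and the order is e – f – vi.
Crossovers in the f–vi interval produce the single-crossover classes f+ e vi and f e+ vi+ (54 + 46 = 100) plus the double crossovers (16).
RF(f–vi) = (100 + 16) / 2152 = 116/2152 = 0.0539 → 5.4 centimorgans.

5.4 centimorgans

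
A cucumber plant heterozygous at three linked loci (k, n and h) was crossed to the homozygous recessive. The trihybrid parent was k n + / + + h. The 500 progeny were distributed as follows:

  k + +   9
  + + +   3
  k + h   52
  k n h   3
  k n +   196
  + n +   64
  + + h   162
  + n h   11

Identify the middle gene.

h

The two rarest classes, k n h and + + +, are the double crossovers. Comparing them with the parentals, only the h allele has switched, so h is the middle locus and the order is n – h – k.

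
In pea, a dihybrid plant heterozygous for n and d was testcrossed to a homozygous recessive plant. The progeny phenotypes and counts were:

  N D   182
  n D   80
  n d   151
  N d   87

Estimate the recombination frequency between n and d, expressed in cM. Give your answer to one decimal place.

33.4 cM

The two most frequent classes, N D (182) and n d (151), are the parental types, so the F1 was N D / n d.
The recombinant classes are N d and n D: 87 + 80 = 167.
Recombination frequency = 167/500 = 0.3340 ≈ 33.4%, i.e. 33.4 cM.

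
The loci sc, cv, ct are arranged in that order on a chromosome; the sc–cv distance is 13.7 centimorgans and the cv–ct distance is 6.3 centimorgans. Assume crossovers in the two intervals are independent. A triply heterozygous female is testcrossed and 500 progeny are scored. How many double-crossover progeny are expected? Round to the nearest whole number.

Map distances give recombination frequencies of 0.137 and 0.063 for the two intervals.
With no interference, expected double-crossover frequency = 0.137 × 0.063 = 0.00863.
Expected number = 0.00863 × 500 = 4.32 ≈ 4.

4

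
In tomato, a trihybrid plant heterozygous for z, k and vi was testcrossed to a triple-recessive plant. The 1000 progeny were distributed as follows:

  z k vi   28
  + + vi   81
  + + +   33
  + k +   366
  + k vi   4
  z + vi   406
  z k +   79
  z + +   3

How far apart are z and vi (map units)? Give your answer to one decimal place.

The two most frequent reciprocal classes, z + vi and + k +, are the parental types, so the F1 was z + vi / + k +.
The two rarest classes, z + + and + k vi, are the double crossovers. Comparing them with the parentals, only the vi allele has switched, so vi is the middle locus and the order is k – vi – z.
Crossovers in the vi–z interval produce the single-crossover classes + + vi and z k + (81 + 79 = 160) plus the double crossovers (7).
RF(vi–z) = (160 + 7) / 1000 = 167/1000 = 0.1670 → 16.7 map units.

16.7 map units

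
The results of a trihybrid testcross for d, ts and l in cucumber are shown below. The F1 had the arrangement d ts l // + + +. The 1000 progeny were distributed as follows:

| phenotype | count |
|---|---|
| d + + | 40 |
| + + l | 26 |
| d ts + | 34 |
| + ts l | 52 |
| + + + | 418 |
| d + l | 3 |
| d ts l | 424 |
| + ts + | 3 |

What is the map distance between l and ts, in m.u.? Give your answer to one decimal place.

The two rarest classes, d + l and + ts +, are the double crossovers. Comparing them with the parentals, only the ts allele has switched, so ts is the middle locus and the order is d – ts – l.
Crossovers in the ts–l interval produce the single-crossover classes d ts + and + + l (34 + 26 = 60) plus the double crossovers (6).
RF(ts–l) = (60 + 6) / 1000 = 66/1000 = 0.0660 → 6.6 m.u.

6.6 m.u.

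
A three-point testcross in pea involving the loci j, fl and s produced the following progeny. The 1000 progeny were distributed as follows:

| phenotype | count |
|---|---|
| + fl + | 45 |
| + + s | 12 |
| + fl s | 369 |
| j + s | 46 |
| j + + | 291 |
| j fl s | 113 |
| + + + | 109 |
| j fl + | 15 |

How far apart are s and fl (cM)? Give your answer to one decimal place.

11.8 cM

The two most frequent reciprocal classes, + fl s and j + +, are the parental types, so the F1 was + fl s / j + +.
The two rarest classes, + + s and j fl +, are the double crossovers. Comparing them with the parentals, only the fl allele has switched, so fl is the middle locus and the order is s – fl – j.
Crossovers in the s–fl interval produce the single-crossover classes + fl + and j + s (45 + 46 = 91) plus the double crossovers (27).
RF(s–fl) = (91 + 27) / 1000 = 118/1000 = 0.1180 → 11.8 cM.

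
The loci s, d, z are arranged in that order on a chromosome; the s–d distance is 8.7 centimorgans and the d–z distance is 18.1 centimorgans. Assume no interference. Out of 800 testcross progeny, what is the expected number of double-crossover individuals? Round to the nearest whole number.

13

Map distances give recombination frequencies of 0.087 and 0.181 for the two intervals.
With no interference, expected double-crossover frequency = 0.087 × 0.181 = 0.01575.
Expected number = 0.01575 × 800 = 12.60 ≈ 13.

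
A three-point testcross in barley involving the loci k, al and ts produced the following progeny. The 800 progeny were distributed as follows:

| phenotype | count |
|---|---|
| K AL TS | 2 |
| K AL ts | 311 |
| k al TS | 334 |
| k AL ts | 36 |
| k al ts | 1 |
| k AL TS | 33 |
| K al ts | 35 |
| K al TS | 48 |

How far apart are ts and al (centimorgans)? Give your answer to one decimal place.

The two most frequent reciprocal classes, k al TS and K AL ts, are the parental types, so the F1 was k al TS / K AL ts.
The two rarest classes, k al ts and K AL TS, are the double crossovers. Comparing them with the parentals, only the ts allele has switched, so ts is the middle locus and the order is k – ts – al.
Crossovers in the ts–al interval produce the single-crossover classes k AL TS and K al ts (33 + 35 = 68) plus the double crossovers (3).
RF(ts–al) = (68 + 3) / 800 = 71/800 = 0.0887 → 8.9 centimorgans.

8.9 centimorgans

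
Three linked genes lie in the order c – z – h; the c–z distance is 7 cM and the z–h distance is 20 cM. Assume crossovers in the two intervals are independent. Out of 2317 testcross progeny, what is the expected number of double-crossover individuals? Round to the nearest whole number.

Map distances give recombination frequencies of 0.070 and 0.200 for the two intervals.
With no interference, expected double-crossover frequency = 0.070 × 0.200 = 0.01400.
Expected number = 0.01400 × 2317 = 32.44 ≈ 32.

32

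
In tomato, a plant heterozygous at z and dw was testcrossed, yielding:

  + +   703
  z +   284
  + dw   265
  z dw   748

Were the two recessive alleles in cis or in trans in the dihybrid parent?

The two most frequent classes are + + (703) and z dw (748); these are the parental (non-recombinant) types.
So the F1 carried + + on one chromosome and z dw on the other — the recessive alleles are on the same chromosome (cis / coupling).

cis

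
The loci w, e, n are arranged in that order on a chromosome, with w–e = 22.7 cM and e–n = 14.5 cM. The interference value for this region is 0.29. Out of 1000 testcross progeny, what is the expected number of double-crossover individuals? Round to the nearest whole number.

Map distances give recombination frequencies of 0.227 and 0.145 for the two intervals.
With interference 0.29 (so coincidence = 0.71), expected double-crossover frequency = 0.227 × 0.145 × 0.71 = 0.02337.
Expected number = 0.02337 × 1000 = 23.37 ≈ 23.

23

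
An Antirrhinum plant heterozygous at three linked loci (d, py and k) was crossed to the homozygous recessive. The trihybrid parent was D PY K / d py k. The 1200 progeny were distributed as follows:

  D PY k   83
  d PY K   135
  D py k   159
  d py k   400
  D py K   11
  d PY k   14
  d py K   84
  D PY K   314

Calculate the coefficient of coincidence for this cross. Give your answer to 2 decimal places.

The two rarest classes, D py K and d PY k, are the double crossovers. Comparing them with the parentals, only the py allele has switched, so py is the middle locus and the order is k – py – d.
k–py: (167 + 25)/1200 = 0.1600; py–d: (294 + 25)/1200 = 0.2658.
Expected DCO frequency = 0.1600 × 0.2658 ≈ 0.04253; observed = 25/1200 ≈ 0.02083.
Coefficient of coincidence = 0.02083/0.04253 ≈ 0.49.

0.49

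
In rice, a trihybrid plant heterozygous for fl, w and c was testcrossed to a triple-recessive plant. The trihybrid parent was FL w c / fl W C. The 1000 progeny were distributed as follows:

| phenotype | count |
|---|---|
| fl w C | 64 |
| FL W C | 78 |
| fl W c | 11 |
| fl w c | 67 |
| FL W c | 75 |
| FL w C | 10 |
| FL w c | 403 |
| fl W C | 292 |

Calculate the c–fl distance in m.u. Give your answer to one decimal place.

The two rarest classes, FL w C and fl W c, are the double crossovers. Comparing them with the parentals, only the c allele has switched, so c is the middle locus and the order is w – c – fl.
Crossovers in the c–fl interval produce the single-crossover classes fl w c and FL W C (67 + 78 = 145) plus the double crossovers (21).
RF(c–fl) = (145 + 21) / 1000 = 166/1000 = 0.1660 → 16.6 m.u.

16.6 m.u.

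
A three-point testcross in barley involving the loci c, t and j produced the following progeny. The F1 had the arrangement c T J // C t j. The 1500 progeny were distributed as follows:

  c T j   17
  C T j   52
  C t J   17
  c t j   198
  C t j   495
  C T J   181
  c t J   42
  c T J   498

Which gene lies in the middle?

The two rarest classes, c T j and C t J, are the double crossovers. Comparing them with the parentals, only the j allele has switched, so j is the middle locus and the order is t – j – c.

j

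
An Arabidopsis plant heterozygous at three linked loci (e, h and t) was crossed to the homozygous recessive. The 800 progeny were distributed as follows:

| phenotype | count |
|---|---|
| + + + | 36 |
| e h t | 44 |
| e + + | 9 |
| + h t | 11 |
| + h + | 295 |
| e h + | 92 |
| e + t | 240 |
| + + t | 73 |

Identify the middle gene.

The two most frequent reciprocal classes, e + t and + h +, are the parental types, so the F1 was e + t / + h +.
The two rarest classes, e + + and + h t, are the double crossovers. Comparing them with the parentals, only the t allele has switched, so t is the middle locus and the order is e – t – h.

t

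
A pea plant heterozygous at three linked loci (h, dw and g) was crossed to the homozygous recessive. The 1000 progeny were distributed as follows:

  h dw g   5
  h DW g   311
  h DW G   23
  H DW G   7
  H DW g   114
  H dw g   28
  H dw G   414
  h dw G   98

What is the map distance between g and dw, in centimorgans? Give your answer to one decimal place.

6.3 centimorgans

The two most frequent reciprocal classes, H dw G and h DW g, are the parental types, so the F1 was H dw G / h DW g.
The two rarest classes, H DW G and h dw g, are the double crossovers. Comparing them with the parentals, only the dw allele has switched, so dw is the middle locus and the order is h – dw – g.
Crossovers in the dw–g interval produce the single-crossover classes H dw g and h DW G (28 + 23 = 51) plus the double crossovers (12).
RF(dw–g) = (51 + 12) / 1000 = 63/1000 = 0.0630 → 6.3 centimorgans.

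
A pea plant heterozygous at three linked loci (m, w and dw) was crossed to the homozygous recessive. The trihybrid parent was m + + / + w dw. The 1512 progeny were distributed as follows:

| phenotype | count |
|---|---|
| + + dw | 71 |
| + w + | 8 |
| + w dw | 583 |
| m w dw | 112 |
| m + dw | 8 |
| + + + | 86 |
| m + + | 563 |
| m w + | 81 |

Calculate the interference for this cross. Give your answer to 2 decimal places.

The two rarest classes, m + dw and + w +, are the double crossovers. Comparing them with the parentals, only the dw allele has switched, so dw is the middle locus and the order is m – dw – w.
m–dw: (198 + 16)/1512 = 0.1415; dw–w: (152 + 16)/1512 = 0.1111.
Expected DCO frequency = 0.1415 × 0.1111 ≈ 0.01572; observed = 16/1512 ≈ 0.01058.
Coefficient of coincidence = 0.01058/0.01572 ≈ 0.67; interference = 1 − 0.67 = 0.33.

0.33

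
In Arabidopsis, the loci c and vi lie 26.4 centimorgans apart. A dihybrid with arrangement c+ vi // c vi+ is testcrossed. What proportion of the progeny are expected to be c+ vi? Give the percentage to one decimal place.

36.8%

A map distance of 26.4 centimorgans corresponds to a recombination frequency of 0.264.
The F1 is c+ vi / c vi+, so c+ vi is a parental gamete class with expected frequency (1 − r)/2 = 0.736/2 = 0.3680.
That is 0.3680 = 36.8% of the progeny.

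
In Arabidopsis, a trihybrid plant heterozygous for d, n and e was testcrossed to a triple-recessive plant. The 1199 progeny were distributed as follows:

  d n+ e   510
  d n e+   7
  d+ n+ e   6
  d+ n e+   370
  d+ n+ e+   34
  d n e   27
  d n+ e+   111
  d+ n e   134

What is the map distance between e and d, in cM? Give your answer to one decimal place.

21.5 cM

The two most frequent reciprocal classes, d+ n e+ and d n+ e, are the parental types, so the F1 was d+ n e+ / d n+ e.
The two rarest classes, d n e+ and d+ n+ e, are the double crossovers. Comparing them with the parentals, only the d allele has switched, so d is the middle locus and the order is n – d – e.
Crossovers in the d–e interval produce the single-crossover classes d+ n e and d n+ e+ (134 + 111 = 245) plus the double crossovers (13).
RF(d–e) = (245 + 13) / 1199 = 258/1199 = 0.2152 → 21.5 cM.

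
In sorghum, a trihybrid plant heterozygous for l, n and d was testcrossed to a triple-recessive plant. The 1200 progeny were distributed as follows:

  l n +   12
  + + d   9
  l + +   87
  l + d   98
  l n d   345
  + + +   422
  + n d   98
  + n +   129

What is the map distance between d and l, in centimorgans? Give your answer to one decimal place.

The two most frequent reciprocal classes, + + + and l n d, are the parental types, so the F1 was + + + / l n d.
The two rarest classes, + + d and l n +, are the double crossovers. Comparing them with the parentals, only the d allele has switched, so d is the middle locus and the order is l – d – n.
Crossovers in the l–d interval produce the single-crossover classes l + + and + n d (87 + 98 = 185) plus the double crossovers (21).
RF(l–d) = (185 + 21) / 1200 = 206/1200 = 0.1717 → 17.2 centimorgans.

17.2 centimorgans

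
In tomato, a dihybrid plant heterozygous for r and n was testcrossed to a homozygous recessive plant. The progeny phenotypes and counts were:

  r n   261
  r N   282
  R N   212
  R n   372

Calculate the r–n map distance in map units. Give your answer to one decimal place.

The two most frequent classes, R n (372) and r N (282), are the parental types, so the F1 was R n / r N.
The recombinant classes are R N and r n: 212 + 261 = 473.
Recombination frequency = 473/1127 = 0.4197 ≈ 42.0%, i.e. 42.0 map units.

42.0 map units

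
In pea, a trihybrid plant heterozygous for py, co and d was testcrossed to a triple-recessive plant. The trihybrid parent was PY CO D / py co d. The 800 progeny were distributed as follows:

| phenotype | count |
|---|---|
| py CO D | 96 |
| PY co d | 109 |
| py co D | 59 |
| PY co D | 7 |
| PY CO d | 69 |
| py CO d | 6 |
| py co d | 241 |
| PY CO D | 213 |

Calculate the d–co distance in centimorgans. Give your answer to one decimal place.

The two rarest classes, PY co D and py CO d, are the double crossovers. Comparing them with the parentals, only the co allele has switched, so co is the middle locus and the order is py – co – d.
Crossovers in the co–d interval produce the single-crossover classes PY CO d and py co D (69 + 59 = 128) plus the double crossovers (13).
RF(co–d) = (128 + 13) / 800 = 141/800 = 0.1762 → 17.6 centimorgans.

17.6 centimorgans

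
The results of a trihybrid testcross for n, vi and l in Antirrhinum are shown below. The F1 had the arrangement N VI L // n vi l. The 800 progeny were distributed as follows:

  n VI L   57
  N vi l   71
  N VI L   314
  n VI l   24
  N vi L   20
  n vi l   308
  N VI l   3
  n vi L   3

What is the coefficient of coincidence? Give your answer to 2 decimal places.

The two rarest classes, N VI l and n vi L, are the double crossovers. Comparing them with the parentals, only the l allele has switched, so l is the middle locus and the order is vi – l – n.
vi–l: (44 + 6)/800 = 0.0625; l–n: (128 + 6)/800 = 0.1675.
Expected DCO frequency = 0.0625 × 0.1675 ≈ 0.01047; observed = 6/800 ≈ 0.00750.
Coefficient of coincidence = 0.00750/0.01047 ≈ 0.72.

0.72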